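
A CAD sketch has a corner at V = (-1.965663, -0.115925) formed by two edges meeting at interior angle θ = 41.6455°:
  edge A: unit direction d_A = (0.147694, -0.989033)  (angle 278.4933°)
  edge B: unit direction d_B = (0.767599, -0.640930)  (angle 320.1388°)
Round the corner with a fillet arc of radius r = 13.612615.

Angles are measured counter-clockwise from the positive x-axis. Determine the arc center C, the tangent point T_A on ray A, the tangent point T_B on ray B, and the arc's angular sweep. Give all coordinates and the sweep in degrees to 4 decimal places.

center=(16.7840,-33.5055) T_A=(3.3207,-35.5160) T_B=(25.5087,-23.0565) sweep=138.3545

bisector direction at 299.3161° = (0.489627,-0.871932)
center distance |VC| = r/sin(θ/2) = 13.612615/sin(20.8227°) = 38.293820
C = V + |VC|·bis = (16.7840,-33.5055)
T_A = V + ((C−V)·d_A)·d_A = V + 35.7926·d_A = (3.3207,-35.5160)
T_B = V + ((C−V)·d_B)·d_B = V + 35.7926·d_B = (25.5087,-23.0565)
sweep = 180° − θ = 138.3545°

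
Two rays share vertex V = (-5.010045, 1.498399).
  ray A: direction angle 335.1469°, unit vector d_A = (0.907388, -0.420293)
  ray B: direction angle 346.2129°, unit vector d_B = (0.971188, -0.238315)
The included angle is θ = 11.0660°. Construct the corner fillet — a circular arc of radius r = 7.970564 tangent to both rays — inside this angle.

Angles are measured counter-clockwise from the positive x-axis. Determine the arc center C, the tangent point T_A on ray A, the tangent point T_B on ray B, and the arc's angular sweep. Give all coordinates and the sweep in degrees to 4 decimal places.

center=(73.0005,-25.8512) T_A=(69.6505,-33.0836) T_B=(74.9000,-18.1103) sweep=168.9340

bisector direction at 340.6799° = (0.943685,-0.330845)
center distance |VC| = r/sin(θ/2) = 7.970564/sin(5.5330°) = 82.665869
C = V + |VC|·bis = (73.0005,-25.8512)
T_A = V + ((C−V)·d_A)·d_A = V + 82.2807·d_A = (69.6505,-33.0836)
T_B = V + ((C−V)·d_B)·d_B = V + 82.2807·d_B = (74.9000,-18.1103)
sweep = 180° − θ = 168.9340°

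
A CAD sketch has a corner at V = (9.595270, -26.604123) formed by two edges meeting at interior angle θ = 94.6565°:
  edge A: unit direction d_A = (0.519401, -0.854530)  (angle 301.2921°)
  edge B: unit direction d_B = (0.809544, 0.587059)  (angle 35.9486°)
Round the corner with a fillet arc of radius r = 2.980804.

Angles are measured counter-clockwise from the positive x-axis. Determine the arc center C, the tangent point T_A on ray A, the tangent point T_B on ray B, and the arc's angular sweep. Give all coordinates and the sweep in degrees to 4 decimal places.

center=(13.5697,-27.4040) T_A=(11.0225,-28.9523) T_B=(11.8198,-24.9910) sweep=85.3435

bisector direction at 348.6204° = (0.980341,-0.197309)
center distance |VC| = r/sin(θ/2) = 2.980804/sin(47.3282°) = 4.054143
C = V + |VC|·bis = (13.5697,-27.4040)
T_A = V + ((C−V)·d_A)·d_A = V + 2.7479·d_A = (11.0225,-28.9523)
T_B = V + ((C−V)·d_B)·d_B = V + 2.7479·d_B = (11.8198,-24.9910)
sweep = 180° − θ = 85.3435°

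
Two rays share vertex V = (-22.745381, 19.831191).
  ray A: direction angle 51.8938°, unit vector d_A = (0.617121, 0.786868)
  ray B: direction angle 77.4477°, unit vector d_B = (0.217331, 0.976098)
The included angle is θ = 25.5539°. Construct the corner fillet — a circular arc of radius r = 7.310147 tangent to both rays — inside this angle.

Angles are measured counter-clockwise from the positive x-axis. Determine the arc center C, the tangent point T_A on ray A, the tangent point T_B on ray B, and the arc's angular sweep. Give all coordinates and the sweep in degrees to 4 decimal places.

bisector direction at 64.6707° = (0.427819,0.903864)
center distance |VC| = r/sin(θ/2) = 7.310147/sin(12.7769°) = 33.054229
C = V + |VC|·bis = (-8.6041,49.7077)
T_A = V + ((C−V)·d_A)·d_A = V + 32.2358·d_A = (-2.8520,45.1965)
T_B = V + ((C−V)·d_B)·d_B = V + 32.2358·d_B = (-15.7396,51.2964)
sweep = 180° − θ = 154.4461°

center=(-8.6041,49.7077) T_A=(-2.8520,45.1965) T_B=(-15.7396,51.2964) sweep=154.4461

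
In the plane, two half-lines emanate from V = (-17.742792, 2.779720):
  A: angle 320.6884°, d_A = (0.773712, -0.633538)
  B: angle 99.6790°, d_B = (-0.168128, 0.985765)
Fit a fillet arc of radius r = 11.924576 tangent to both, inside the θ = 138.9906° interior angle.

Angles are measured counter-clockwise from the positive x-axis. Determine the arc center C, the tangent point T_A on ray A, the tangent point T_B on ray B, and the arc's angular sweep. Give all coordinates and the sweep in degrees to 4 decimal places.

center=(-6.7377,9.1806) T_A=(-14.2924,-0.0456) T_B=(-18.4926,7.1758) sweep=41.0094

bisector direction at 30.1837° = (0.864418,0.502774)
center distance |VC| = r/sin(θ/2) = 11.924576/sin(69.4953°) = 12.731180
C = V + |VC|·bis = (-6.7377,9.1806)
T_A = V + ((C−V)·d_A)·d_A = V + 4.4595·d_A = (-14.2924,-0.0456)
T_B = V + ((C−V)·d_B)·d_B = V + 4.4595·d_B = (-18.4926,7.1758)
sweep = 180° − θ = 41.0094°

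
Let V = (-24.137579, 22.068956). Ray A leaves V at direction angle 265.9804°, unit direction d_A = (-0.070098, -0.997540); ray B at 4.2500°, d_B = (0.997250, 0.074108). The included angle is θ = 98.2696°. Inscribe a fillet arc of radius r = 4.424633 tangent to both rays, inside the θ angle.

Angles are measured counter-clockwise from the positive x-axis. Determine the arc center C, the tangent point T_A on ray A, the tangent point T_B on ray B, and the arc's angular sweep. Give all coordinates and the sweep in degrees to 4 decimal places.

center=(-19.9922,17.9402) T_A=(-24.4059,18.2503) T_B=(-20.3201,22.3526) sweep=81.7304

bisector direction at 315.1152° = (0.708527,-0.705684)
center distance |VC| = r/sin(θ/2) = 4.424633/sin(49.1348°) = 5.850747
C = V + |VC|·bis = (-19.9922,17.9402)
T_A = V + ((C−V)·d_A)·d_A = V + 3.8280·d_A = (-24.4059,18.2503)
T_B = V + ((C−V)·d_B)·d_B = V + 3.8280·d_B = (-20.3201,22.3526)
sweep = 180° − θ = 81.7304°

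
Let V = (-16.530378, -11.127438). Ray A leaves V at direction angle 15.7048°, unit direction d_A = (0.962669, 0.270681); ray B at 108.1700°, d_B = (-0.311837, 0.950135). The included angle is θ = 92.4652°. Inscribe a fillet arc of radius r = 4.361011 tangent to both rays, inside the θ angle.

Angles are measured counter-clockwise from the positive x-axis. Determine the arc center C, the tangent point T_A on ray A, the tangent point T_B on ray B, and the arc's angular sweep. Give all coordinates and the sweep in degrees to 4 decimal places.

bisector direction at 61.9374° = (0.470436,0.882434)
center distance |VC| = r/sin(θ/2) = 4.361011/sin(46.2326°) = 6.038894
C = V + |VC|·bis = (-13.6895,-5.7985)
T_A = V + ((C−V)·d_A)·d_A = V + 4.1773·d_A = (-12.5090,-9.9967)
T_B = V + ((C−V)·d_B)·d_B = V + 4.1773·d_B = (-17.8330,-7.1584)
sweep = 180° − θ = 87.5348°

center=(-13.6895,-5.7985) T_A=(-12.5090,-9.9967) T_B=(-17.8330,-7.1584) sweep=87.5348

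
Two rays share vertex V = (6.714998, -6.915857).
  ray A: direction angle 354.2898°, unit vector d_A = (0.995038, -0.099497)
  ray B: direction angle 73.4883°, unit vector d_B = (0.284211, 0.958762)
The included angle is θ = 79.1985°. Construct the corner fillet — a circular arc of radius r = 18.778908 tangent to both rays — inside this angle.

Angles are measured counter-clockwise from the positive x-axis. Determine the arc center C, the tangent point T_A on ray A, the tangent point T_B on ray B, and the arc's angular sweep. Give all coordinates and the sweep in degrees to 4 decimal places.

center=(31.1712,9.5112) T_A=(29.3028,-9.1745) T_B=(13.1667,14.8484) sweep=100.8015

bisector direction at 33.8891° = (0.830119,0.557586)
center distance |VC| = r/sin(θ/2) = 18.778908/sin(39.5992°) = 29.461089
C = V + |VC|·bis = (31.1712,9.5112)
T_A = V + ((C−V)·d_A)·d_A = V + 22.7004·d_A = (29.3028,-9.1745)
T_B = V + ((C−V)·d_B)·d_B = V + 22.7004·d_B = (13.1667,14.8484)
sweep = 180° − θ = 100.8015°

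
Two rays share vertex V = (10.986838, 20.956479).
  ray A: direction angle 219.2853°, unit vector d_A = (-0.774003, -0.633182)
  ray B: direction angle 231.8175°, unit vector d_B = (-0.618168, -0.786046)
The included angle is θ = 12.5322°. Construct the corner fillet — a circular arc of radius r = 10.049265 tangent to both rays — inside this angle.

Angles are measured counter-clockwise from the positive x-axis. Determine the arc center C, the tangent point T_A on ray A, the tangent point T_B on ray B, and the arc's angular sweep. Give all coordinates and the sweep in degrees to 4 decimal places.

bisector direction at 225.5514° = (-0.700269,-0.713879)
center distance |VC| = r/sin(θ/2) = 10.049265/sin(6.2661°) = 92.071599
C = V + |VC|·bis = (-53.4881,-44.7715)
T_A = V + ((C−V)·d_A)·d_A = V + 91.5215·d_A = (-59.8511,-36.9933)
T_B = V + ((C−V)·d_B)·d_B = V + 91.5215·d_B = (-45.5889,-50.9836)
sweep = 180° − θ = 167.4678°

center=(-53.4881,-44.7715) T_A=(-59.8511,-36.9933) T_B=(-45.5889,-50.9836) sweep=167.4678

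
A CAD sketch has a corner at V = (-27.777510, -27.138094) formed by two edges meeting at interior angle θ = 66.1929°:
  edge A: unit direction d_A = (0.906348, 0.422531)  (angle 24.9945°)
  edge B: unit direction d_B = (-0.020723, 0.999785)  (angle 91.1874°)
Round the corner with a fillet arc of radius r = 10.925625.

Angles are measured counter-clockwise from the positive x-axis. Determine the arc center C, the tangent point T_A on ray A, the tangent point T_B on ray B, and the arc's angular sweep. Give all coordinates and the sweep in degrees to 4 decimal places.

center=(-17.2016,-10.1531) T_A=(-12.5852,-20.0556) T_B=(-28.1249,-10.3795) sweep=113.8071

bisector direction at 58.0909° = (0.528572,0.848888)
center distance |VC| = r/sin(θ/2) = 10.925625/sin(33.0964°) = 20.008468
C = V + |VC|·bis = (-17.2016,-10.1531)
T_A = V + ((C−V)·d_A)·d_A = V + 16.7621·d_A = (-12.5852,-20.0556)
T_B = V + ((C−V)·d_B)·d_B = V + 16.7621·d_B = (-28.1249,-10.3795)
sweep = 180° − θ = 113.8071°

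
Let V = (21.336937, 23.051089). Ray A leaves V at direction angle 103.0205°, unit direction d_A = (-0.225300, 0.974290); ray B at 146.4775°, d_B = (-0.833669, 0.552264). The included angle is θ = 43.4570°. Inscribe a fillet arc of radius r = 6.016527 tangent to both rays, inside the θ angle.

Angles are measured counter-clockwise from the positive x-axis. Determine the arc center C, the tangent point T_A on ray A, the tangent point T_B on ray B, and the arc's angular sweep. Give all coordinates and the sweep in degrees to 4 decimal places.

bisector direction at 124.7490° = (-0.569982,0.821657)
center distance |VC| = r/sin(θ/2) = 6.016527/sin(21.7285°) = 16.251709
C = V + |VC|·bis = (12.0737,36.4044)
T_A = V + ((C−V)·d_A)·d_A = V + 15.0970·d_A = (17.9356,37.7599)
T_B = V + ((C−V)·d_B)·d_B = V + 15.0970·d_B = (8.7510,31.3886)
sweep = 180° − θ = 136.5430°

center=(12.0737,36.4044) T_A=(17.9356,37.7599) T_B=(8.7510,31.3886) sweep=136.5430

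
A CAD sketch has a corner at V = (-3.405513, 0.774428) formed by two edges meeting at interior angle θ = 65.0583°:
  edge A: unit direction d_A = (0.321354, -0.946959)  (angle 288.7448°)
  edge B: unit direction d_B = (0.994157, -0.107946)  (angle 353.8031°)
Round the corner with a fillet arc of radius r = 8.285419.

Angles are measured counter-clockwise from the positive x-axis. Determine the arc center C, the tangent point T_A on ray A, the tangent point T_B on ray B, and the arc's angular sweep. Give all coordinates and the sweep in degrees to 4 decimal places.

bisector direction at 321.2740° = (0.780146,-0.625597)
center distance |VC| = r/sin(θ/2) = 8.285419/sin(32.5292°) = 15.408179
C = V + |VC|·bis = (8.6151,-8.8649)
T_A = V + ((C−V)·d_A)·d_A = V + 12.9909·d_A = (0.7692,-11.5274)
T_B = V + ((C−V)·d_B)·d_B = V + 12.9909·d_B = (9.5095,-0.6279)
sweep = 180° − θ = 114.9417°

center=(8.6151,-8.8649) T_A=(0.7692,-11.5274) T_B=(9.5095,-0.6279) sweep=114.9417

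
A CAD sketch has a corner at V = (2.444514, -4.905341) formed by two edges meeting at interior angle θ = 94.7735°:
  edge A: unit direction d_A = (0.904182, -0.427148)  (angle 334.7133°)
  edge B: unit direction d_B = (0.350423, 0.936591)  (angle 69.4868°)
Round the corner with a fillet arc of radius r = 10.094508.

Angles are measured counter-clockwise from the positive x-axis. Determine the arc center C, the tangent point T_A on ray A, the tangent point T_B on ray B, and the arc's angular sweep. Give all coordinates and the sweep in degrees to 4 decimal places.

center=(15.1532,0.2551) T_A=(10.8414,-8.8721) T_B=(5.6988,3.7925) sweep=85.2265

bisector direction at 22.1001° = (0.926528,0.376225)
center distance |VC| = r/sin(θ/2) = 10.094508/sin(47.3867°) = 13.716472
C = V + |VC|·bis = (15.1532,0.2551)
T_A = V + ((C−V)·d_A)·d_A = V + 9.2867·d_A = (10.8414,-8.8721)
T_B = V + ((C−V)·d_B)·d_B = V + 9.2867·d_B = (5.6988,3.7925)
sweep = 180° − θ = 85.2265°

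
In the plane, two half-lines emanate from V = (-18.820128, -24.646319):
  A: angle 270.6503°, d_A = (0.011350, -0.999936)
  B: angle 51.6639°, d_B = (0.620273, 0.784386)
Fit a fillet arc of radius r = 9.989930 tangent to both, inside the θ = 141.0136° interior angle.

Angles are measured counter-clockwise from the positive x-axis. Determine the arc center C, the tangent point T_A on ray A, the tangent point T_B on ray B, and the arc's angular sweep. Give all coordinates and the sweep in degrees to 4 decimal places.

center=(-8.7907,-28.0690) T_A=(-18.7800,-28.1824) T_B=(-16.6267,-21.8725) sweep=38.9864

bisector direction at 341.1571° = (0.946408,-0.322974)
center distance |VC| = r/sin(θ/2) = 9.989930/sin(70.5068°) = 10.597359
C = V + |VC|·bis = (-8.7907,-28.0690)
T_A = V + ((C−V)·d_A)·d_A = V + 3.5363·d_A = (-18.7800,-28.1824)
T_B = V + ((C−V)·d_B)·d_B = V + 3.5363·d_B = (-16.6267,-21.8725)
sweep = 180° − θ = 38.9864°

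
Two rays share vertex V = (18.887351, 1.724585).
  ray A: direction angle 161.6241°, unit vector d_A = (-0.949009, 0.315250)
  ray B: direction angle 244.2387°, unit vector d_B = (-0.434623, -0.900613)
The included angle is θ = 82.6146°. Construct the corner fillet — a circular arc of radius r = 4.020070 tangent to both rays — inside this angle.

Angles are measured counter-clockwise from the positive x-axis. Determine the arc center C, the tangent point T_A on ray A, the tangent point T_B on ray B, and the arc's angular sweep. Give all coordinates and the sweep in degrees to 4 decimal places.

bisector direction at 202.9314° = (-0.920972,-0.389629)
center distance |VC| = r/sin(θ/2) = 4.020070/sin(41.3073°) = 6.090117
C = V + |VC|·bis = (13.2785,-0.6483)
T_A = V + ((C−V)·d_A)·d_A = V + 4.5748·d_A = (14.5459,3.1668)
T_B = V + ((C−V)·d_B)·d_B = V + 4.5748·d_B = (16.8990,-2.3955)
sweep = 180° − θ = 97.3854°

center=(13.2785,-0.6483) T_A=(14.5459,3.1668) T_B=(16.8990,-2.3955) sweep=97.3854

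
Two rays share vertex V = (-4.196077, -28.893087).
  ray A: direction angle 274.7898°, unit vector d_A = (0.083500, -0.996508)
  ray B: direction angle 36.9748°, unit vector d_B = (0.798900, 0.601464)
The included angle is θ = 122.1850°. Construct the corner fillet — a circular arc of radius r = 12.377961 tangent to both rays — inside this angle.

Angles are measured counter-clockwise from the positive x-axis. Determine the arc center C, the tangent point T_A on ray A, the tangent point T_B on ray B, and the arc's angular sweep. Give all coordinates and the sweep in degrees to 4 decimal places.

center=(8.7094,-34.6708) T_A=(-3.6253,-35.7043) T_B=(1.2645,-24.7820) sweep=57.8150

bisector direction at 335.8823° = (0.912708,-0.408612)
center distance |VC| = r/sin(θ/2) = 12.377961/sin(61.0925°) = 14.139757
C = V + |VC|·bis = (8.7094,-34.6708)
T_A = V + ((C−V)·d_A)·d_A = V + 6.8351·d_A = (-3.6253,-35.7043)
T_B = V + ((C−V)·d_B)·d_B = V + 6.8351·d_B = (1.2645,-24.7820)
sweep = 180° − θ = 57.8150°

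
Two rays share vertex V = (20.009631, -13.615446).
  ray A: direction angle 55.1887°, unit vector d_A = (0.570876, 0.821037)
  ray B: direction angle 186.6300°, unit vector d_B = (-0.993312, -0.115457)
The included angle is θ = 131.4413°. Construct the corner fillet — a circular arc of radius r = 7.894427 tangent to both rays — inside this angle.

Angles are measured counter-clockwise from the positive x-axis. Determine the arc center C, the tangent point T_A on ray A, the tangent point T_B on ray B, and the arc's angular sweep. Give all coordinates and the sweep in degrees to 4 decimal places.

center=(15.5609,-6.1850) T_A=(22.0425,-10.6917) T_B=(16.4724,-14.0266) sweep=48.5587

bisector direction at 120.9094° = (-0.513681,0.857981)
center distance |VC| = r/sin(θ/2) = 7.894427/sin(65.7207°) = 8.660429
C = V + |VC|·bis = (15.5609,-6.1850)
T_A = V + ((C−V)·d_A)·d_A = V + 3.5610·d_A = (22.0425,-10.6917)
T_B = V + ((C−V)·d_B)·d_B = V + 3.5610·d_B = (16.4724,-14.0266)
sweep = 180° − θ = 48.5587°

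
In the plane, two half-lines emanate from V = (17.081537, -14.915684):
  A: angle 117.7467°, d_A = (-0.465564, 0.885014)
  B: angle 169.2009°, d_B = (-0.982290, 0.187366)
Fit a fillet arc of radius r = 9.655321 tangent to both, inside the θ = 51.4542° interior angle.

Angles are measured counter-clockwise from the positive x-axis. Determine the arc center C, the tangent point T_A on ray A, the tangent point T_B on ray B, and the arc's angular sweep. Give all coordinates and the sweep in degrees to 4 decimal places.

bisector direction at 143.4738° = (-0.803585,0.595190)
center distance |VC| = r/sin(θ/2) = 9.655321/sin(25.7271°) = 22.242915
C = V + |VC|·bis = (-0.7925,-1.6769)
T_A = V + ((C−V)·d_A)·d_A = V + 20.0380·d_A = (7.7526,2.8182)
T_B = V + ((C−V)·d_B)·d_B = V + 20.0380·d_B = (-2.6016,-11.1612)
sweep = 180° − θ = 128.5458°

center=(-0.7925,-1.6769) T_A=(7.7526,2.8182) T_B=(-2.6016,-11.1612) sweep=128.5458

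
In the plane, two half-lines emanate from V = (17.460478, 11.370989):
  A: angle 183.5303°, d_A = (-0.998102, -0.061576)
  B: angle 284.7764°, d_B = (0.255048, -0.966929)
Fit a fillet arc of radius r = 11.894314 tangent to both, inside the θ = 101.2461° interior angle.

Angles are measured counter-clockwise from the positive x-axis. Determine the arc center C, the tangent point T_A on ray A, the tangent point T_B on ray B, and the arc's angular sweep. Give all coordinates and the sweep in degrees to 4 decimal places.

center=(8.4493,-1.1019) T_A=(7.7169,10.7699) T_B=(19.9503,1.9317) sweep=78.7539

bisector direction at 234.1534° = (-0.585618,-0.810587)
center distance |VC| = r/sin(θ/2) = 11.894314/sin(50.6230°) = 15.387433
C = V + |VC|·bis = (8.4493,-1.1019)
T_A = V + ((C−V)·d_A)·d_A = V + 9.7621·d_A = (7.7169,10.7699)
T_B = V + ((C−V)·d_B)·d_B = V + 9.7621·d_B = (19.9503,1.9317)
sweep = 180° − θ = 78.7539°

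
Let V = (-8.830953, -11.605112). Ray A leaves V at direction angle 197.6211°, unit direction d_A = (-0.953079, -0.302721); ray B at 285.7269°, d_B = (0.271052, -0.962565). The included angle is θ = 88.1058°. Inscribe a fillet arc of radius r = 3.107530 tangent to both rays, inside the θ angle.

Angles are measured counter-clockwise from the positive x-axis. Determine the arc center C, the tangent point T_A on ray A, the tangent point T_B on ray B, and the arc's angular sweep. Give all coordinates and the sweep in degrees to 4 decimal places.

center=(-10.9515,-15.5392) T_A=(-11.8922,-12.5775) T_B=(-7.9603,-14.6969) sweep=91.8942

bisector direction at 241.6740° = (-0.474488,-0.880262)
center distance |VC| = r/sin(θ/2) = 3.107530/sin(44.0529°) = 4.469194
C = V + |VC|·bis = (-10.9515,-15.5392)
T_A = V + ((C−V)·d_A)·d_A = V + 3.2120·d_A = (-11.8922,-12.5775)
T_B = V + ((C−V)·d_B)·d_B = V + 3.2120·d_B = (-7.9603,-14.6969)
sweep = 180° − θ = 91.8942°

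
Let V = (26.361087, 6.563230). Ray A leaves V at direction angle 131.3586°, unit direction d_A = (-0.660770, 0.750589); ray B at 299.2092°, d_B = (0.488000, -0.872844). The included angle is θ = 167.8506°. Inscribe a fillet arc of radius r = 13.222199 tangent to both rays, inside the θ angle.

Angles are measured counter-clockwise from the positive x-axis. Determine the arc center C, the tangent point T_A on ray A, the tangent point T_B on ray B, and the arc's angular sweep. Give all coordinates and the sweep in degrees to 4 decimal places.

bisector direction at 215.2839° = (-0.816300,-0.577628)
center distance |VC| = r/sin(θ/2) = 13.222199/sin(83.9253°) = 13.296864
C = V + |VC|·bis = (15.5069,-1.1174)
T_A = V + ((C−V)·d_A)·d_A = V + 1.4071·d_A = (25.4313,7.6194)
T_B = V + ((C−V)·d_B)·d_B = V + 1.4071·d_B = (27.0478,5.3350)
sweep = 180° − θ = 12.1494°

center=(15.5069,-1.1174) T_A=(25.4313,7.6194) T_B=(27.0478,5.3350) sweep=12.1494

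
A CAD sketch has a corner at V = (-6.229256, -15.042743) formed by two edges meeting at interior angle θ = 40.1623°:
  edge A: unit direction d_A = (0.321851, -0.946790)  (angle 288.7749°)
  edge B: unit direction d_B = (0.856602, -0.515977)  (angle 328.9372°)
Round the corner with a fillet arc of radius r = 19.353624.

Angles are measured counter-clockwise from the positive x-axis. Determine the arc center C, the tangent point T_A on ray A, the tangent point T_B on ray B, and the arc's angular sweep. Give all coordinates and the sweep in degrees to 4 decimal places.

center=(29.1334,-58.9371) T_A=(10.8096,-65.1660) T_B=(39.1195,-42.3587) sweep=139.8377

bisector direction at 308.8560° = (0.627366,-0.778725)
center distance |VC| = r/sin(θ/2) = 19.353624/sin(20.0812°) = 56.366924
C = V + |VC|·bis = (29.1334,-58.9371)
T_A = V + ((C−V)·d_A)·d_A = V + 52.9402·d_A = (10.8096,-65.1660)
T_B = V + ((C−V)·d_B)·d_B = V + 52.9402·d_B = (39.1195,-42.3587)
sweep = 180° − θ = 139.8377°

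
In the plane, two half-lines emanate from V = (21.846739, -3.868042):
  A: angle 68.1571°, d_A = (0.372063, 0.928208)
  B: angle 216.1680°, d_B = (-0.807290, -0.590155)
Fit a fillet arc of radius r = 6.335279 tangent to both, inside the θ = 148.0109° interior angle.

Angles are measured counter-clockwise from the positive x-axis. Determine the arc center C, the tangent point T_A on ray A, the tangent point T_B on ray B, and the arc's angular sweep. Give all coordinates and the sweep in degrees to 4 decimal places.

bisector direction at 142.1626° = (-0.789754,0.613423)
center distance |VC| = r/sin(θ/2) = 6.335279/sin(74.0054°) = 6.590407
C = V + |VC|·bis = (16.6419,0.1747)
T_A = V + ((C−V)·d_A)·d_A = V + 1.8160·d_A = (22.5224,-2.1825)
T_B = V + ((C−V)·d_B)·d_B = V + 1.8160·d_B = (20.3807,-4.9397)
sweep = 180° − θ = 31.9891°

center=(16.6419,0.1747) T_A=(22.5224,-2.1825) T_B=(20.3807,-4.9397) sweep=31.9891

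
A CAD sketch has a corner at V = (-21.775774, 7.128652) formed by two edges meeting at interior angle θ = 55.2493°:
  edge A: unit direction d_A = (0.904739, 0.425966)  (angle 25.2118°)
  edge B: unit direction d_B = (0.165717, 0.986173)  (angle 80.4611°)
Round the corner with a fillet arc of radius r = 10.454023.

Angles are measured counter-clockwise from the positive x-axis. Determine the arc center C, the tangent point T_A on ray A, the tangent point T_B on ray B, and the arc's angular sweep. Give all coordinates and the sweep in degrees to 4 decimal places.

bisector direction at 52.8365° = (0.604092,0.796914)
center distance |VC| = r/sin(θ/2) = 10.454023/sin(27.6246°) = 22.545904
C = V + |VC|·bis = (-8.1560,25.0958)
T_A = V + ((C−V)·d_A)·d_A = V + 19.9758·d_A = (-3.7029,15.6376)
T_B = V + ((C−V)·d_B)·d_B = V + 19.9758·d_B = (-18.4654,26.8282)
sweep = 180° − θ = 124.7507°

center=(-8.1560,25.0958) T_A=(-3.7029,15.6376) T_B=(-18.4654,26.8282) sweep=124.7507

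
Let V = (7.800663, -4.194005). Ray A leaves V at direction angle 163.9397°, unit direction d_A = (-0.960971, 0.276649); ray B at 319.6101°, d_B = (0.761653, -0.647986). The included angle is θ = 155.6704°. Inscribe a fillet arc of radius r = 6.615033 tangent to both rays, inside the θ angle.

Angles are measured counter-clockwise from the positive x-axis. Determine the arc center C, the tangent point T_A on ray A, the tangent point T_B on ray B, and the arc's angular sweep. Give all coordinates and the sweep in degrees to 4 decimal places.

bisector direction at 241.7749° = (-0.472937,-0.881096)
center distance |VC| = r/sin(θ/2) = 6.615033/sin(77.8352°) = 6.766982
C = V + |VC|·bis = (4.6003,-10.1564)
T_A = V + ((C−V)·d_A)·d_A = V + 1.4260·d_A = (6.4303,-3.7995)
T_B = V + ((C−V)·d_B)·d_B = V + 1.4260·d_B = (8.8868,-5.1180)
sweep = 180° − θ = 24.3296°

center=(4.6003,-10.1564) T_A=(6.4303,-3.7995) T_B=(8.8868,-5.1180) sweep=24.3296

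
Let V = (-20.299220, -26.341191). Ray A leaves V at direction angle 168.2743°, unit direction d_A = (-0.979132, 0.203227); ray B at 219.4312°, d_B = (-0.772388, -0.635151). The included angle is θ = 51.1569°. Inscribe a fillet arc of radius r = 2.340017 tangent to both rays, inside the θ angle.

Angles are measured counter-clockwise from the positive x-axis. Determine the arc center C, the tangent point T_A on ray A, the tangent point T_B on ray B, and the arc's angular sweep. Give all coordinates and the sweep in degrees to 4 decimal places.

bisector direction at 193.8528° = (-0.970914,-0.239427)
center distance |VC| = r/sin(θ/2) = 2.340017/sin(25.5785°) = 5.419886
C = V + |VC|·bis = (-25.5615,-27.6389)
T_A = V + ((C−V)·d_A)·d_A = V + 4.8887·d_A = (-25.0859,-25.3477)
T_B = V + ((C−V)·d_B)·d_B = V + 4.8887·d_B = (-24.0752,-29.4463)
sweep = 180° − θ = 128.8431°

center=(-25.5615,-27.6389) T_A=(-25.0859,-25.3477) T_B=(-24.0752,-29.4463) sweep=128.8431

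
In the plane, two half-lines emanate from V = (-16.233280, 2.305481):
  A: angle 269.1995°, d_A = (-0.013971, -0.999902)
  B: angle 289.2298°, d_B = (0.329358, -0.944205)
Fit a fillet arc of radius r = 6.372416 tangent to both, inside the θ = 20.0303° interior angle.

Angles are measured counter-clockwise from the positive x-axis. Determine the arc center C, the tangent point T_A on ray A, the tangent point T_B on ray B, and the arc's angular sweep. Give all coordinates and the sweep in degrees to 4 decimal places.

bisector direction at 279.2147° = (0.160134,-0.987095)
center distance |VC| = r/sin(θ/2) = 6.372416/sin(10.0152°) = 36.642334
C = V + |VC|·bis = (-10.3656,-33.8640)
T_A = V + ((C−V)·d_A)·d_A = V + 36.0840·d_A = (-16.7374,-33.7750)
T_B = V + ((C−V)·d_B)·d_B = V + 36.0840·d_B = (-4.3487,-31.7652)
sweep = 180° − θ = 159.9697°

center=(-10.3656,-33.8640) T_A=(-16.7374,-33.7750) T_B=(-4.3487,-31.7652) sweep=159.9697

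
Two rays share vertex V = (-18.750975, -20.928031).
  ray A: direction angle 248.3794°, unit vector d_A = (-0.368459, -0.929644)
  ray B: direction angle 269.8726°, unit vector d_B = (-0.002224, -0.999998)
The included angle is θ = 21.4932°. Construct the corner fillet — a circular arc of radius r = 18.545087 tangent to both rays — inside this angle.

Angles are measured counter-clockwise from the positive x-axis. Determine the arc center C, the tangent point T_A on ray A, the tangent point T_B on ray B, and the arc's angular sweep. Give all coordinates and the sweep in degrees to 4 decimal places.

bisector direction at 259.1260° = (-0.188650,-0.982044)
center distance |VC| = r/sin(θ/2) = 18.545087/sin(10.7466°) = 99.455736
C = V + |VC|·bis = (-37.5133,-118.5980)
T_A = V + ((C−V)·d_A)·d_A = V + 97.7114·d_A = (-54.7536,-111.7649)
T_B = V + ((C−V)·d_B)·d_B = V + 97.7114·d_B = (-18.9682,-118.6392)
sweep = 180° − θ = 158.5068°

center=(-37.5133,-118.5980) T_A=(-54.7536,-111.7649) T_B=(-18.9682,-118.6392) sweep=158.5068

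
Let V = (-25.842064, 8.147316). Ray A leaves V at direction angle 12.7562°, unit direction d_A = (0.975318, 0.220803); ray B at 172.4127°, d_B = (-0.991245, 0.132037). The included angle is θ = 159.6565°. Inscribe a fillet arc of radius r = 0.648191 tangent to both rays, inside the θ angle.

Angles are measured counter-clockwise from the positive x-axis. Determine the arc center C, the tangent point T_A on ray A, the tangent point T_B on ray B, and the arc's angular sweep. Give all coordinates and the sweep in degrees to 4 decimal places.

center=(-25.8718,8.8052) T_A=(-25.7286,8.1730) T_B=(-25.9573,8.1627) sweep=20.3435

bisector direction at 92.5844° = (-0.045092,0.998983)
center distance |VC| = r/sin(θ/2) = 0.648191/sin(79.8282°) = 0.658541
C = V + |VC|·bis = (-25.8718,8.8052)
T_A = V + ((C−V)·d_A)·d_A = V + 0.1163·d_A = (-25.7286,8.1730)
T_B = V + ((C−V)·d_B)·d_B = V + 0.1163·d_B = (-25.9573,8.1627)
sweep = 180° − θ = 20.3435°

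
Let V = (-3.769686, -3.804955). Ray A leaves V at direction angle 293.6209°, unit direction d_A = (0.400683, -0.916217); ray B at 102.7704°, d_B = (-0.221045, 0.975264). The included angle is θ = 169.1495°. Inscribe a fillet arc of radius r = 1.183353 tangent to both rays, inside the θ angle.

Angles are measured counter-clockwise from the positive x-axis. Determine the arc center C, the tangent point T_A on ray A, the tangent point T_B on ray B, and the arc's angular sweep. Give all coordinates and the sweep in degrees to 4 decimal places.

center=(-2.6404,-3.4338) T_A=(-3.7247,-3.9079) T_B=(-3.7945,-3.6953) sweep=10.8505

bisector direction at 18.1957° = (0.949996,0.312263)
center distance |VC| = r/sin(θ/2) = 1.183353/sin(84.5747°) = 1.188678
C = V + |VC|·bis = (-2.6404,-3.4338)
T_A = V + ((C−V)·d_A)·d_A = V + 0.1124·d_A = (-3.7247,-3.9079)
T_B = V + ((C−V)·d_B)·d_B = V + 0.1124·d_B = (-3.7945,-3.6953)
sweep = 180° − θ = 10.8505°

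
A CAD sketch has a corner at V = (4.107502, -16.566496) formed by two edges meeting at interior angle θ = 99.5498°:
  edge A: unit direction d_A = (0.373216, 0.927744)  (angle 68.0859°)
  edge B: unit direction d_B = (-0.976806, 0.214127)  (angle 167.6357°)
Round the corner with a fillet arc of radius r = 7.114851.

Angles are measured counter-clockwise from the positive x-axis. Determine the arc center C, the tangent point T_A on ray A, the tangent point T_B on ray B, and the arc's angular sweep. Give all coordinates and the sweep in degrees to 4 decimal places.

center=(-0.2473,-8.3281) T_A=(6.3535,-10.9835) T_B=(-1.7708,-15.2779) sweep=80.4502

bisector direction at 117.8608° = (-0.467325,0.884086)
center distance |VC| = r/sin(θ/2) = 7.114851/sin(49.7749°) = 9.318570
C = V + |VC|·bis = (-0.2473,-8.3281)
T_A = V + ((C−V)·d_A)·d_A = V + 6.0179·d_A = (6.3535,-10.9835)
T_B = V + ((C−V)·d_B)·d_B = V + 6.0179·d_B = (-1.7708,-15.2779)
sweep = 180° − θ = 80.4502°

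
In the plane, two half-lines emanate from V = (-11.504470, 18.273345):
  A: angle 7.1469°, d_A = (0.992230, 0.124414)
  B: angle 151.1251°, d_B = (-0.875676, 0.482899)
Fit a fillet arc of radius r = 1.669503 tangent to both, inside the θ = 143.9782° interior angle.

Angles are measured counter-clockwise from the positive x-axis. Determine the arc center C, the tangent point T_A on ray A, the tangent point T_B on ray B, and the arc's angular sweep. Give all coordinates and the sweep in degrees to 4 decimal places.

bisector direction at 79.1360° = (0.188478,0.982077)
center distance |VC| = r/sin(θ/2) = 1.669503/sin(71.9891°) = 1.755528
C = V + |VC|·bis = (-11.1736,19.9974)
T_A = V + ((C−V)·d_A)·d_A = V + 0.5428·d_A = (-10.9659,18.3409)
T_B = V + ((C−V)·d_B)·d_B = V + 0.5428·d_B = (-11.9798,18.5355)
sweep = 180° − θ = 36.0218°

center=(-11.1736,19.9974) T_A=(-10.9659,18.3409) T_B=(-11.9798,18.5355) sweep=36.0218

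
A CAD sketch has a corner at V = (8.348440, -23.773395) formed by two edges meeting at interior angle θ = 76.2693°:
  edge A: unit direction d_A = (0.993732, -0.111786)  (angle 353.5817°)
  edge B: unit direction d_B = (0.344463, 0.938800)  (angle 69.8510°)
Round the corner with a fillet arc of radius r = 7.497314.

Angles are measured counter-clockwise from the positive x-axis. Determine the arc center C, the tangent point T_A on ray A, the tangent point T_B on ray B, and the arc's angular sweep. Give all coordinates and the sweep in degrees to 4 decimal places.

center=(18.6765,-17.3906) T_A=(17.8384,-24.8409) T_B=(11.6380,-14.8081) sweep=103.7307

bisector direction at 31.7163° = (0.850661,0.525714)
center distance |VC| = r/sin(θ/2) = 7.497314/sin(38.1347°) = 12.141170
C = V + |VC|·bis = (18.6765,-17.3906)
T_A = V + ((C−V)·d_A)·d_A = V + 9.5498·d_A = (17.8384,-24.8409)
T_B = V + ((C−V)·d_B)·d_B = V + 9.5498·d_B = (11.6380,-14.8081)
sweep = 180° − θ = 103.7307°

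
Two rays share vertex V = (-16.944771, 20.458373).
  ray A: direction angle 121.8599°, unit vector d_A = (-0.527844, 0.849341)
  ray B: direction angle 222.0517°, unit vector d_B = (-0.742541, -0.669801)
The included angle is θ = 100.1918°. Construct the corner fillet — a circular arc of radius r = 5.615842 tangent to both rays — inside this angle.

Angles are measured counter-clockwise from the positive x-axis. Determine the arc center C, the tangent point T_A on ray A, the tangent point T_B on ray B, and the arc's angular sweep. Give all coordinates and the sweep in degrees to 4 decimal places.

bisector direction at 171.9558° = (-0.990160,0.139937)
center distance |VC| = r/sin(θ/2) = 5.615842/sin(50.0959°) = 7.320690
C = V + |VC|·bis = (-24.1934,21.4828)
T_A = V + ((C−V)·d_A)·d_A = V + 4.6963·d_A = (-19.4237,24.4471)
T_B = V + ((C−V)·d_B)·d_B = V + 4.6963·d_B = (-20.4319,17.3128)
sweep = 180° − θ = 79.8082°

center=(-24.1934,21.4828) T_A=(-19.4237,24.4471) T_B=(-20.4319,17.3128) sweep=79.8082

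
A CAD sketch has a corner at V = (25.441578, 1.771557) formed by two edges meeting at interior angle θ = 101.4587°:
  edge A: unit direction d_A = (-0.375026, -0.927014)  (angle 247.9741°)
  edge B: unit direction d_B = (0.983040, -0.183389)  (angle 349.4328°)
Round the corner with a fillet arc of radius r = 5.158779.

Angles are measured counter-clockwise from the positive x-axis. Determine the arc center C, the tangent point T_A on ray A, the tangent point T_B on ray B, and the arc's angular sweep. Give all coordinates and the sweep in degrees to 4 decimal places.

center=(28.6420,-4.0733) T_A=(23.8597,-2.1386) T_B=(29.5880,0.9980) sweep=78.5413

bisector direction at 298.7034° = (0.480276,-0.877117)
center distance |VC| = r/sin(θ/2) = 5.158779/sin(50.7293°) = 6.663672
C = V + |VC|·bis = (28.6420,-4.0733)
T_A = V + ((C−V)·d_A)·d_A = V + 4.2180·d_A = (23.8597,-2.1386)
T_B = V + ((C−V)·d_B)·d_B = V + 4.2180·d_B = (29.5880,0.9980)
sweep = 180° − θ = 78.5413°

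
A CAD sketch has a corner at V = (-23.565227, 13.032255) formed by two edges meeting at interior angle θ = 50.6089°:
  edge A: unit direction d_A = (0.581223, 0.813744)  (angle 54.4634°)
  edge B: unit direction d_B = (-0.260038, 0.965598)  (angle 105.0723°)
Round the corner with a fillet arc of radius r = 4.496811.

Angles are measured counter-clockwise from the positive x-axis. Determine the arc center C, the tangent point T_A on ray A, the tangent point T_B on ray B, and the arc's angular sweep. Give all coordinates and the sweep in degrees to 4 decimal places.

bisector direction at 79.7678° = (0.177637,0.984096)
center distance |VC| = r/sin(θ/2) = 4.496811/sin(25.3044°) = 10.520626
C = V + |VC|·bis = (-21.6964,23.3856)
T_A = V + ((C−V)·d_A)·d_A = V + 9.5112·d_A = (-18.0371,20.7719)
T_B = V + ((C−V)·d_B)·d_B = V + 9.5112·d_B = (-26.0385,22.2162)
sweep = 180° − θ = 129.3911°

center=(-21.6964,23.3856) T_A=(-18.0371,20.7719) T_B=(-26.0385,22.2162) sweep=129.3911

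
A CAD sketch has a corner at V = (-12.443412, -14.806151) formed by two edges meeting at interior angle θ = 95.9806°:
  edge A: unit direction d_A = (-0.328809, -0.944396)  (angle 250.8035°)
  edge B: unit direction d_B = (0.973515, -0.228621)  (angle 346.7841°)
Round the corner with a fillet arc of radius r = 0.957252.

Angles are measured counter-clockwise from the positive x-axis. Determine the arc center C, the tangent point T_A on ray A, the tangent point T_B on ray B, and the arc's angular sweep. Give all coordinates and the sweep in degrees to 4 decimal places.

center=(-11.8229,-15.9352) T_A=(-12.7269,-15.6204) T_B=(-11.6040,-15.0033) sweep=84.0194

bisector direction at 298.7938° = (0.481659,-0.876359)
center distance |VC| = r/sin(θ/2) = 0.957252/sin(47.9903°) = 1.288306
C = V + |VC|·bis = (-11.8229,-15.9352)
T_A = V + ((C−V)·d_A)·d_A = V + 0.8622·d_A = (-12.7269,-15.6204)
T_B = V + ((C−V)·d_B)·d_B = V + 0.8622·d_B = (-11.6040,-15.0033)
sweep = 180° − θ = 84.0194°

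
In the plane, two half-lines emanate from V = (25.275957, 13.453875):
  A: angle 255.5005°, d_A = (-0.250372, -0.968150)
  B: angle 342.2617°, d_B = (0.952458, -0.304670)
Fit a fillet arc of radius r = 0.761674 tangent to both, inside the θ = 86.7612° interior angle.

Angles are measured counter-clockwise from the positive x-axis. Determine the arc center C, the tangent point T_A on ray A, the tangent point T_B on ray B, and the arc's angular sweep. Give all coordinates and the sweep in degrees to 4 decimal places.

center=(25.8116,12.4829) T_A=(25.0742,12.6736) T_B=(26.0436,13.2083) sweep=93.2388

bisector direction at 298.8811° = (0.482994,-0.875624)
center distance |VC| = r/sin(θ/2) = 0.761674/sin(43.3806°) = 1.108952
C = V + |VC|·bis = (25.8116,12.4829)
T_A = V + ((C−V)·d_A)·d_A = V + 0.8060·d_A = (25.0742,12.6736)
T_B = V + ((C−V)·d_B)·d_B = V + 0.8060·d_B = (26.0436,13.2083)
sweep = 180° − θ = 93.2388°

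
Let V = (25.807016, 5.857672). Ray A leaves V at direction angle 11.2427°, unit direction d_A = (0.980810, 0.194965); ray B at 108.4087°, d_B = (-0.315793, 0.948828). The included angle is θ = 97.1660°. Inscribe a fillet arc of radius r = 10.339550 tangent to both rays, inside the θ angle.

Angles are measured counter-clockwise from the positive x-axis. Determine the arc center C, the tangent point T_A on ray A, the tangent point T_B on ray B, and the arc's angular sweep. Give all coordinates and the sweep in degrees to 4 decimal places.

bisector direction at 59.8257° = (0.502632,0.864500)
center distance |VC| = r/sin(θ/2) = 10.339550/sin(48.5830°) = 13.787633
C = V + |VC|·bis = (32.7371,17.7771)
T_A = V + ((C−V)·d_A)·d_A = V + 9.1210·d_A = (34.7530,7.6359)
T_B = V + ((C−V)·d_B)·d_B = V + 9.1210·d_B = (22.9267,14.5119)
sweep = 180° − θ = 82.8340°

center=(32.7371,17.7771) T_A=(34.7530,7.6359) T_B=(22.9267,14.5119) sweep=82.8340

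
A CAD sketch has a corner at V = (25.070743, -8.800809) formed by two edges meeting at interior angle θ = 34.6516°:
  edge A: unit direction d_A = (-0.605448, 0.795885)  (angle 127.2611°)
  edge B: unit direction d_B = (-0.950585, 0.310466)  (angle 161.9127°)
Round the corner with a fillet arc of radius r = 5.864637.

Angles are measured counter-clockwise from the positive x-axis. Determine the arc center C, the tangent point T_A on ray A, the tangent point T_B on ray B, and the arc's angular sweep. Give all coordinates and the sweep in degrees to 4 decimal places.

center=(9.0211,2.6106) T_A=(13.6887,6.1613) T_B=(7.2004,-2.9643) sweep=145.3484

bisector direction at 144.5869° = (-0.814995,0.579468)
center distance |VC| = r/sin(θ/2) = 5.864637/sin(17.3258°) = 19.692892
C = V + |VC|·bis = (9.0211,2.6106)
T_A = V + ((C−V)·d_A)·d_A = V + 18.7994·d_A = (13.6887,6.1613)
T_B = V + ((C−V)·d_B)·d_B = V + 18.7994·d_B = (7.2004,-2.9643)
sweep = 180° − θ = 145.3484°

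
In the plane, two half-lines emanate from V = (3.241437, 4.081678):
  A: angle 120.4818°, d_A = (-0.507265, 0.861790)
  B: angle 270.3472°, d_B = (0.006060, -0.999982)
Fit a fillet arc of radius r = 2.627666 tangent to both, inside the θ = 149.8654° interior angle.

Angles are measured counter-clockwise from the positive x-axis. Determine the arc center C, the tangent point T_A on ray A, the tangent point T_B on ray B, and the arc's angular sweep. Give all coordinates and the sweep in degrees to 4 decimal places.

center=(0.6181,3.3584) T_A=(2.8826,4.6913) T_B=(3.2457,3.3743) sweep=30.1346

bisector direction at 195.4145° = (-0.964028,-0.265800)
center distance |VC| = r/sin(θ/2) = 2.627666/sin(74.9327°) = 2.721218
C = V + |VC|·bis = (0.6181,3.3584)
T_A = V + ((C−V)·d_A)·d_A = V + 0.7074·d_A = (2.8826,4.6913)
T_B = V + ((C−V)·d_B)·d_B = V + 0.7074·d_B = (3.2457,3.3743)
sweep = 180° − θ = 30.1346°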